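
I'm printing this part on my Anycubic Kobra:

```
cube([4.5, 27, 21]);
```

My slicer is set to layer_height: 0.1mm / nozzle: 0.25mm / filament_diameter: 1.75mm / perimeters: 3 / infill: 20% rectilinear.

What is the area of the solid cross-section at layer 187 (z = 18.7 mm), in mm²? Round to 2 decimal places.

121.50 mm²

At z = 18.7 mm: the cube (footprint 4.5×27) is included at this height (area 121.50 mm²). Overall, the cross-section is a single solid region. Net area = 121.50 mm².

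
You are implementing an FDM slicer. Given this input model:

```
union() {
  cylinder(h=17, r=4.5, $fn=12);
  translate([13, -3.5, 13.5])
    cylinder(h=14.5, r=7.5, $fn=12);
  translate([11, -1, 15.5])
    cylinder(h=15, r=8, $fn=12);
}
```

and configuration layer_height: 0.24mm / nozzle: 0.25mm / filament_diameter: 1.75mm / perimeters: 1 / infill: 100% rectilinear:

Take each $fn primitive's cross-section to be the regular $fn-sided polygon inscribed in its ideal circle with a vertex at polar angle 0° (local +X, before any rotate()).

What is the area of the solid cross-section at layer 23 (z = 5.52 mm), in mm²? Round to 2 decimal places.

At z = 5.52 mm: the cylinder: section is a regular 12-gon, circumradius r=4.5 (area = (12/2)·4.500²·sin(360°/12) = 60.75 mm²); the cylinder at (13, -3.5) is not intersected at this z (z outside [13.5, 28]); the cylinder at (11, -1) is absent (z outside [15.5, 30.5]); Combining (union): only the r=4.5 cylinder is present, so the union is just that shape — area = 60.75 mm². Overall, the cross-section is a single solid region. Net area = 60.75 mm².

60.75 mm²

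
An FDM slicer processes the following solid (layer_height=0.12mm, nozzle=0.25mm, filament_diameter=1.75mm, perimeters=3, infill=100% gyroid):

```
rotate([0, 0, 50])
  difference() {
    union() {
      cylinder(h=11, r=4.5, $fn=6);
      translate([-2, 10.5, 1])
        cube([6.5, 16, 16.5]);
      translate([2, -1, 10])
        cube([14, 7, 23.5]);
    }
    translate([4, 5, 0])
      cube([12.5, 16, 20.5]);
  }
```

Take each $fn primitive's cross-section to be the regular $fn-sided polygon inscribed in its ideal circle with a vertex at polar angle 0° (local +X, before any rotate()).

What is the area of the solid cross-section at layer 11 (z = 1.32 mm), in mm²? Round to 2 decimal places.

151.36 mm²

At z = 1.32 mm: the r=4.5 cylinder gives a regular 6-gon of circumradius 4.5 (constant along its height) (area = (6/2)·4.500²·sin(360°/6) = 52.61 mm²); the cube at (-2, 10.5) (footprint 6.5×16) is included at this height (area 104.00 mm²); the cube at (2, -1) is absent (z outside [10, 33.5]); Taking the union: the 2 present regions are separate (no shared area or edge), so areas and boundary lengths simply add and each stays a separate island — area = 156.61 mm²; the 12.5×16 cube at (4, 5) contributes its full rectangle (area 200.00 mm²); Subtracting the remaining from the first: starting from that combined region (156.61 mm²), the 12.5×16 cube at (4, 5) partially overlaps it — only the 5.25 mm² overlap (of its 200.00 mm²) is removed, clipping the outline — area = 151.36 mm²; (rotated 50° about Z; rotation is an isometry so areas/perimeters/island counts are preserved). Overall, the cross-section has 2 separate islands. Net area = 151.36 mm².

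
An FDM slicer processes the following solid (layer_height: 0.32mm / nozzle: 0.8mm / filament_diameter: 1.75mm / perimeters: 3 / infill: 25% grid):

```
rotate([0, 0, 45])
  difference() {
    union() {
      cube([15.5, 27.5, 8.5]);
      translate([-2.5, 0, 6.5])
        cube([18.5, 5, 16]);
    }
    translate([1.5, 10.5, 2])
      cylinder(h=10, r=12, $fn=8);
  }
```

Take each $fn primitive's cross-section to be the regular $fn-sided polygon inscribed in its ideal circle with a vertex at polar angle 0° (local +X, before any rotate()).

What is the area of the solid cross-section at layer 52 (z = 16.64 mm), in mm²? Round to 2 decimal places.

92.50 mm²

At z = 16.64 mm: the cube does not reach this height (z outside [0, 8.5]); the cube at (-2.5, 0) (footprint 18.5×5) is included at this height (area 92.50 mm²); Taking the union: only the 18.5×5 cube at (-2.5, 0) is present, so the union is just that shape — area = 92.50 mm²; the cylinder at (1.5, 10.5) is not intersected at this z (z outside [2, 12]); Subtracting the remaining from the first: none of the subtracted shapes is present at this height, so the result so far is unchanged — area = 92.50 mm²; (rotated 45° about Z; rotation is an isometry so areas/perimeters/island counts are preserved). Overall, the cross-section is a single solid region. Net area = 92.50 mm².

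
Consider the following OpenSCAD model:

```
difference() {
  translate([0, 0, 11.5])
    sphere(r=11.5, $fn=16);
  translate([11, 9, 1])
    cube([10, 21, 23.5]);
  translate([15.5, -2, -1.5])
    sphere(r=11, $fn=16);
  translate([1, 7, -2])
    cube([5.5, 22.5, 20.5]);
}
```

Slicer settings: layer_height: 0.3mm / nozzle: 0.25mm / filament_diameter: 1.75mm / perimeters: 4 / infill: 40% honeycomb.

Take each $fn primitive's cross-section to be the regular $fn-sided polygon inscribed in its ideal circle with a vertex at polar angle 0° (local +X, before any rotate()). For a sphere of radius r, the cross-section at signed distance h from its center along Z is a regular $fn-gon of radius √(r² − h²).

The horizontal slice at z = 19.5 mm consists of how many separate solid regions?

1

At z = 19.5 mm: the r=11.5 sphere contributes a regular 16-gon of circumradius √(11.5²−8²) = 8.261; the cube at (11, 9) (footprint 10×21) is included at this height; the sphere at (15.5, -2) does not reach this height (|z−center|=21.000 > r=11); the cube at (1, 7) is absent (z outside [-2, 18.5]); Taking the first minus the rest: starting from the r=11.5 sphere, the 10×21 cube at (11, 9) misses the remaining region (no effect) — 1 connected region. The result has 1 disconnected region.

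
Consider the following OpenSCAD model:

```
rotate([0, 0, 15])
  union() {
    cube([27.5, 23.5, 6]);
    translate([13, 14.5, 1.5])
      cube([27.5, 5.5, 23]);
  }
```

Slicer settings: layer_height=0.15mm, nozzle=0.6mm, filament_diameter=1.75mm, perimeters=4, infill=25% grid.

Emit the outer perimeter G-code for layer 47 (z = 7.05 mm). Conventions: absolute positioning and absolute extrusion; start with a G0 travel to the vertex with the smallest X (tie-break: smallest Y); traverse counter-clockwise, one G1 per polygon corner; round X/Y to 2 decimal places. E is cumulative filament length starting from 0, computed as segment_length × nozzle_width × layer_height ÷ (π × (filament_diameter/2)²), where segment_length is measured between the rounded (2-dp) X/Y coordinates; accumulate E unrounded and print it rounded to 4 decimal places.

G0 X7.38 Y22.68 Z7.05
G1 X8.80 Y17.37 E0.2057
G1 X35.37 Y24.49 E1.2349
G1 X33.94 Y29.80 E1.4407
G1 X7.38 Y22.68 E2.4696

At z = 7.05 mm: the cube does not reach this height (z outside [0, 6]); the cube at (13, 14.5) (footprint 27.5×5.5) is included at this height; Combining (union): only the 27.5×5.5 cube at (13, 14.5) is present, so the union is just that shape — 1 connected region; (rotated 15° about Z; rotation is an isometry so areas/perimeters/island counts are preserved). The outline is a single polygon with 4 vertices. Extrusion per mm of travel: 0.6 × 0.15 / (π × 0.875²) = 0.037418. Accumulating E over each segment gives final E = 2.4696.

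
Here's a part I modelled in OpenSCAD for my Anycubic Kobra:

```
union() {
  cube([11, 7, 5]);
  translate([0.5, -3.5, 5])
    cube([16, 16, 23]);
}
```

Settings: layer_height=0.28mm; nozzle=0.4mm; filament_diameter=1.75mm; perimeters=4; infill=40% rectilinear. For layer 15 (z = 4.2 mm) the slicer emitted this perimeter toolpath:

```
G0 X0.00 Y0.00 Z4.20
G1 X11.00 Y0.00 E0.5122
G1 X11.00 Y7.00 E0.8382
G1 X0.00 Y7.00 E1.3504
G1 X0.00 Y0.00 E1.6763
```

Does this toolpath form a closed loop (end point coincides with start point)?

yes

Start point (G0): (0.00, 0.00). End point (last G1): the path returns to the start — closed.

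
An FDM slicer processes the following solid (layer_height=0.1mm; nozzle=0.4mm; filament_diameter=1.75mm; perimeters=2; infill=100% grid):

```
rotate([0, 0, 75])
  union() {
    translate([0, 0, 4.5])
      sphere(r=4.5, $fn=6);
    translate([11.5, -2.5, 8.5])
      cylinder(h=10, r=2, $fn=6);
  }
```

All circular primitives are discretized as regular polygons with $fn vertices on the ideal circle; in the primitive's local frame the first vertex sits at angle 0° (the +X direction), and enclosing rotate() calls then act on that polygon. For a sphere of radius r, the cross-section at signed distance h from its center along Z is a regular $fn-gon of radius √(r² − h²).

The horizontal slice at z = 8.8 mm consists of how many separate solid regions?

2

At z = 8.8 mm: the r=4.5 sphere slices to a regular 6-gon of circumradius 1.327 (√(r²−h²) with h=4.3 from center); the cylinder at (11.5, -2.5): section is a regular 6-gon, circumradius r=2; Combining (union): the 2 present regions are separate (no shared area or edge), so areas and boundary lengths simply add and each stays a separate island — 2 connected regions; (rotated 75° about Z; rotation is an isometry so areas/perimeters/island counts are preserved). The result has 2 disconnected regions.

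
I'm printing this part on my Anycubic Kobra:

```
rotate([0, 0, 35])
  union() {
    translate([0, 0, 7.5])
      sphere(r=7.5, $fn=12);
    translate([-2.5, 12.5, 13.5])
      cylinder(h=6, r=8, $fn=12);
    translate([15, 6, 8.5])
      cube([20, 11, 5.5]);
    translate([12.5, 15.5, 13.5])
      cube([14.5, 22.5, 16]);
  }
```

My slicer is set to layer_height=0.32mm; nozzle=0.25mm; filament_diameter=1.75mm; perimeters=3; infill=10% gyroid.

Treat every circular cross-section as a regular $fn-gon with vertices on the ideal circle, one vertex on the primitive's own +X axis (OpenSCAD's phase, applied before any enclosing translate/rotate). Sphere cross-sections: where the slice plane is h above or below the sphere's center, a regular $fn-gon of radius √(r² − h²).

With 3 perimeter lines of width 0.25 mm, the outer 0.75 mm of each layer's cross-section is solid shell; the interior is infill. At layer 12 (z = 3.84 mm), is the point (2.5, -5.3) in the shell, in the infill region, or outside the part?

At z = 3.84 mm: the r=7.5 sphere slices to a regular 12-gon of circumradius 6.546 (√(r²−h²) with h=3.66 from center); the cylinder at (-2.5, 12.5) is absent (z outside [13.5, 19.5]); the cube at (15, 6) is not intersected at this z (z outside [8.5, 14]); the cube at (12.5, 15.5) does not reach this height (z outside [13.5, 29.5]); Merging all regions: only the r=7.5 sphere is present, so the union is just that shape — 1 connected region; (rotated 35° about Z; rotation is an isometry so areas/perimeters/island counts are preserved). Overall, the cross-section is a single solid region. Undo the 35° rotation: the query point maps to (-0.992, -5.775) in the un-rotated model frame. The nearest boundary edge runs (-3.27, -5.67)→(-0.00, -6.55); distance from the point to it = 0.49 mm. The point is inside the cross-section, 0.49 mm from the nearest boundary — within the 0.75 mm shell band (3 × 0.25).

shell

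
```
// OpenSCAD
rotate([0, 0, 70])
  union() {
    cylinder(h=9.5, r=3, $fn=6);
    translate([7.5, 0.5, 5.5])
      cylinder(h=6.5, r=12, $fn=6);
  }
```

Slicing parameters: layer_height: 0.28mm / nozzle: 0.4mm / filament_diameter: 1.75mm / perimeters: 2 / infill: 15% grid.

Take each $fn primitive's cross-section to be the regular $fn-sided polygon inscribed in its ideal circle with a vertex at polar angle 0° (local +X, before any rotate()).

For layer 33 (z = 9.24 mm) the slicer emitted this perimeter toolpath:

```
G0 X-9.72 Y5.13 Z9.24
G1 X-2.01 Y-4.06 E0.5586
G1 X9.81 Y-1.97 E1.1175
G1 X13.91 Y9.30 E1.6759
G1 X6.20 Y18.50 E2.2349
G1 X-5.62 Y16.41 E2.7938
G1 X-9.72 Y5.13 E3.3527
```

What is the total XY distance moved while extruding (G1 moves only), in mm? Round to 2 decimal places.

72.00 mm

Sum the Euclidean lengths of each G1 segment: total = 72.00 mm.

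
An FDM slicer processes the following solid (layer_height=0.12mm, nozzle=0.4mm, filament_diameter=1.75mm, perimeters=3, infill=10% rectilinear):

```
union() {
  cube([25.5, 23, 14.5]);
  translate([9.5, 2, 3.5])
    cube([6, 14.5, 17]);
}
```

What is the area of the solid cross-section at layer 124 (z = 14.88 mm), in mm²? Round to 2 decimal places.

87.00 mm²

At z = 14.88 mm: the cube is absent (z outside [0, 14.5]); the cube at (9.5, 2) is present — its section is the full 6×14.5 rectangle (area 87.00 mm²); Merging all regions: only the 6×14.5 cube at (9.5, 2) is present, so the union is just that shape — area = 87.00 mm². Overall, the cross-section is a single solid region. Net area = 87.00 mm².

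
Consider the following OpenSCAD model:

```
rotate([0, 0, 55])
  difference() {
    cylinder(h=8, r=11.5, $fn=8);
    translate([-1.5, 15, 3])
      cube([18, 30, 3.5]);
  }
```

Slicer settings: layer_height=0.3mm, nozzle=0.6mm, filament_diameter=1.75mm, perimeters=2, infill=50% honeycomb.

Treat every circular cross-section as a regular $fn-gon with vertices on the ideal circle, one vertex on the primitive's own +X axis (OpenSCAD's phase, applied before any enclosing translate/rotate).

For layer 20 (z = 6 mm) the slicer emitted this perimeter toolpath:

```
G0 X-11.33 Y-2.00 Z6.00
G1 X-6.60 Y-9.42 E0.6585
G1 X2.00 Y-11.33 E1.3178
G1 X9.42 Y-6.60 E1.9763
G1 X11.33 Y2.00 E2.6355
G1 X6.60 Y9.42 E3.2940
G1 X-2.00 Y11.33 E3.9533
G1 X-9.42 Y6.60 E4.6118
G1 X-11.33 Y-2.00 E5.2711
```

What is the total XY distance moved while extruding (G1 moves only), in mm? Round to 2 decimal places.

Sum the Euclidean lengths of each G1 segment: total = 70.44 mm.

70.44 mm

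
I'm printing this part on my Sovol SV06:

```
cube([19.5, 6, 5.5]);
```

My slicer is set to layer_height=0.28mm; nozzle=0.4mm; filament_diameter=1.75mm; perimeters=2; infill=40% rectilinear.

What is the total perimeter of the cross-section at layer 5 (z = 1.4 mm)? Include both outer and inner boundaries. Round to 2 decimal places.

At z = 1.4 mm: the cube is present — its section is the full 19.5×6 rectangle (perimeter 51.00 mm). Overall, the cross-section is a single solid region. Total boundary length (outer) = 51.00 mm.

51.00 mm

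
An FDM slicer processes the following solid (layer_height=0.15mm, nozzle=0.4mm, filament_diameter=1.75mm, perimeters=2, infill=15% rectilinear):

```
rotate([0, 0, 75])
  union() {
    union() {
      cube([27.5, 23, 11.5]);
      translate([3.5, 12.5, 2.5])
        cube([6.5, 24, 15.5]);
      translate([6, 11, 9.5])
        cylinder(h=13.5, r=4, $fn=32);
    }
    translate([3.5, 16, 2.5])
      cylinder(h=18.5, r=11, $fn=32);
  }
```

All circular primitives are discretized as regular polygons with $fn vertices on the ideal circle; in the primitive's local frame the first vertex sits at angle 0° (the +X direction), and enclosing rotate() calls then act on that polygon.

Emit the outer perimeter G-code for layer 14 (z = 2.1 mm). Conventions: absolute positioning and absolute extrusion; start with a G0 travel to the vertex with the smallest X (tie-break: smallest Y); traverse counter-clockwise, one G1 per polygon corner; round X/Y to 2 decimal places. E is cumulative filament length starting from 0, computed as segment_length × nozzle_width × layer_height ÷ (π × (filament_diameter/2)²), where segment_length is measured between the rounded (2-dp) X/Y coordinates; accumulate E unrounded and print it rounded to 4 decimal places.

At z = 2.1 mm: the cube is present — its section is the full 27.5×23 rectangle; the cube at (3.5, 12.5) does not reach this height (z outside [2.5, 18]); the cylinder at (6, 11) is absent (z outside [9.5, 23]); Combining (union): only the 27.5×23 cube is present, so the union is just that shape — 1 connected region; the cylinder at (3.5, 16) does not reach this height (z outside [2.5, 21]); Combining (union): only the result so far is present, so the union is just that shape — 1 connected region; (whole slice rotated 75° about Z — lengths, areas and connectivity unchanged). The outline is a single polygon with 4 vertices. Extrusion per mm of travel: 0.4 × 0.15 / (π × 0.875²) = 0.024945. Accumulating E over each segment gives final E = 2.5198.

G0 X-22.22 Y5.95 Z2.10
G1 X0.00 Y0.00 E0.5738
G1 X7.12 Y26.56 E1.2597
G1 X-15.10 Y32.52 E1.8336
G1 X-22.22 Y5.95 E2.5198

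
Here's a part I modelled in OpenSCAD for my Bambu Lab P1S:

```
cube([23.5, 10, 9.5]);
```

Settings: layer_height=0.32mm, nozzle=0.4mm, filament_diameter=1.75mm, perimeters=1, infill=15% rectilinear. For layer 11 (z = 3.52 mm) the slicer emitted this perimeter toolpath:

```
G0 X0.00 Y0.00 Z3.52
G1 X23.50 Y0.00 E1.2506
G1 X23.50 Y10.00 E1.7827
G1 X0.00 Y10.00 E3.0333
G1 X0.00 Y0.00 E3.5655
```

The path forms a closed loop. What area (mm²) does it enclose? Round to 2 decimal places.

235.00 mm²

Apply the shoelace formula to the sequence of (X, Y) vertices; enclosed area = 235.00 mm².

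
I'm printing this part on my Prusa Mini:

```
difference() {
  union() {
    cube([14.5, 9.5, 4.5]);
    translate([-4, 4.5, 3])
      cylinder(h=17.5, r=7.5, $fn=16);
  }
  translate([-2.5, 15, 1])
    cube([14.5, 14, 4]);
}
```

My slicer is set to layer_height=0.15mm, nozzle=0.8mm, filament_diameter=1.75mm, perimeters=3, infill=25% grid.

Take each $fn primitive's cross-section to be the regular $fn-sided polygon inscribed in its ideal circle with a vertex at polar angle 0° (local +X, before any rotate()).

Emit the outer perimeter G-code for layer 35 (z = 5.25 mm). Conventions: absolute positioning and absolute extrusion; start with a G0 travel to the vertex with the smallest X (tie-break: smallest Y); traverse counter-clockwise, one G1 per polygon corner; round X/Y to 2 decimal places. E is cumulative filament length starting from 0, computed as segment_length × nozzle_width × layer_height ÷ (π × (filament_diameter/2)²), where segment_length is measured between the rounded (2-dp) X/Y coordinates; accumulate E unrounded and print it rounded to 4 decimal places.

At z = 5.25 mm: the cube does not reach this height (z outside [0, 4.5]); the r=7.5 cylinder at (-4, 4.5) gives a regular 16-gon of circumradius 7.5 (constant along its height); Merging all regions: only the r=7.5 cylinder at (-4, 4.5) is present, so the union is just that shape — 1 connected region; the cube at (-2.5, 15) is absent (z outside [1, 5]); Subtracting the remaining from the first: none of the subtracted shapes is present at this height, so the result so far is unchanged — 1 connected region. The outline is a single polygon with 16 vertices. Extrusion per mm of travel: 0.8 × 0.15 / (π × 0.875²) = 0.049890. Accumulating E over each segment gives final E = 2.3357.

G0 X-11.50 Y4.50 Z5.25
G1 X-10.93 Y1.63 E0.1460
G1 X-9.30 Y-0.80 E0.2920
G1 X-6.87 Y-2.43 E0.4379
G1 X-4.00 Y-3.00 E0.5839
G1 X-1.13 Y-2.43 E0.7299
G1 X1.30 Y-0.80 E0.8759
G1 X2.93 Y1.63 E1.0219
G1 X3.50 Y4.50 E1.1679
G1 X2.93 Y7.37 E1.3138
G1 X1.30 Y9.80 E1.4598
G1 X-1.13 Y11.43 E1.6058
G1 X-4.00 Y12.00 E1.7518
G1 X-6.87 Y11.43 E1.8978
G1 X-9.30 Y9.80 E2.0437
G1 X-10.93 Y7.37 E2.1897
G1 X-11.50 Y4.50 E2.3357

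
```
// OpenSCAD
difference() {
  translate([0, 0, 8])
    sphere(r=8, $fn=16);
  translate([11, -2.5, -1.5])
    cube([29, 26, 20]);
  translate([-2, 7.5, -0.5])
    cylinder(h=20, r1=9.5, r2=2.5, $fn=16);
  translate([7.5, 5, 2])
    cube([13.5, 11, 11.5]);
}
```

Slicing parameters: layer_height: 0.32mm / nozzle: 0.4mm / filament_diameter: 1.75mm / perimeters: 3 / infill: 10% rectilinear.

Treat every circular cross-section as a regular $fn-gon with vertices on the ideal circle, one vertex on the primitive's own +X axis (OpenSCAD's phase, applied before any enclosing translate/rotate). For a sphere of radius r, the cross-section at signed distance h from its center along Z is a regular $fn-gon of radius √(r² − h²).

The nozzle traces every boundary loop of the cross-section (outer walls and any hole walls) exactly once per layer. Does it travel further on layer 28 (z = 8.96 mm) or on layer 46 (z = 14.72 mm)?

layer 28 (z = 8.96 mm)

Layer 28 (z = 8.96): the r=8 sphere contributes a regular 16-gon of circumradius √(8²−0.96²) = 7.942 (perimeter = 2·16·7.942·sin(180°/16) = 49.58 mm); the cube at (11, -2.5) is present — its section is the full 29×26 rectangle (perimeter 110.00 mm); the cone at (-2, 7.5) contributes a regular 16-gon of circumradius 6.189 (interpolated between r1=9.5 and r2=2.5 at t=0.473) (perimeter = 2·16·6.189·sin(180°/16) = 38.64 mm); the 13.5×11 cube at (7.5, 5) contributes its full rectangle (perimeter 49.00 mm); After the difference (first − rest): starting from the r=8 sphere, the 29×26 cube at (11, -2.5) misses the remaining region (no effect); the cone at (-2, 7.5) partially overlaps it — only the 49.65 mm² overlap (of its 117.27 mm²) is removed, clipping the outline; the 13.5×11 cube at (7.5, 5) misses the remaining region (no effect) — boundary = 51.38 mm. So its perimeter = 51.38 mm. Layer 46 (z = 14.72): the sphere: section is a regular 16-gon, circumradius = √(r²−h²) = √(8²−6.72²) = 4.341 (perimeter = 2·16·4.341·sin(180°/16) = 27.10 mm); the cube at (11, -2.5) (footprint 29×26) is included at this height (perimeter 110.00 mm); the cone at (-2, 7.5): at t=0.761 of its height the radius interpolates to r₁+(r₂−r₁)t = 4.173, giving a regular 16-gon of that circumradius (perimeter = 2·16·4.173·sin(180°/16) = 26.05 mm); the cube at (7.5, 5) does not reach this height (z outside [2, 13.5]); After the difference (first − rest): starting from the r=8 sphere, the 29×26 cube at (11, -2.5) misses the remaining region (no effect); the cone at (-2, 7.5) partially overlaps it — only the 1.39 mm² overlap (of its 53.31 mm²) is removed, clipping the outline — boundary = 27.10 mm. So its perimeter = 27.10 mm. Layer 28 is larger (51.38 vs 27.10 mm).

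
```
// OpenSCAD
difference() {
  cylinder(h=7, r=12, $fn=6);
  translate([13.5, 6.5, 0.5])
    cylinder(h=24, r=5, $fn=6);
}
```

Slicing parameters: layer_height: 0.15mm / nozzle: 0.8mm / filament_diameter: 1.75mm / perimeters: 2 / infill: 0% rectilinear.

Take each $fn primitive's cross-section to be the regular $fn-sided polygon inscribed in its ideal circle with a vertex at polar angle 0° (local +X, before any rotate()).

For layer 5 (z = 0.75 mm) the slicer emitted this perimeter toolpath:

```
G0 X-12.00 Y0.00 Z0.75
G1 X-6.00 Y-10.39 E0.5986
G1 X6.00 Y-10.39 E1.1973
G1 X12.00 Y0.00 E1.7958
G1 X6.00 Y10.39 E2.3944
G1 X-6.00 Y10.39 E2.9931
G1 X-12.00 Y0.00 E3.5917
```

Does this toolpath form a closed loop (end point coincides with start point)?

yes

Start point (G0): (-12.00, 0.00). End point (last G1): the path returns to the start — closed.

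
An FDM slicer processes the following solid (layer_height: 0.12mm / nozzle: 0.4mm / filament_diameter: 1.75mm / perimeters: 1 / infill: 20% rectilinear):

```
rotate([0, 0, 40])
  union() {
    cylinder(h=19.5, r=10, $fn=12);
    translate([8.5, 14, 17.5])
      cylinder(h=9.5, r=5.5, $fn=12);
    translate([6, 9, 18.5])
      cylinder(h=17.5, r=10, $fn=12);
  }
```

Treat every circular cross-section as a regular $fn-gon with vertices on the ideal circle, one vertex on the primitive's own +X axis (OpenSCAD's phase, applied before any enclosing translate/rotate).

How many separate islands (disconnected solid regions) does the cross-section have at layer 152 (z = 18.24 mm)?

At z = 18.24 mm: the cylinder: section is a regular 12-gon, circumradius r=10; the r=5.5 cylinder at (8.5, 14) contributes a regular 12-gon of circumradius 5.5; the cylinder at (6, 9) is not intersected at this z (z outside [18.5, 36]); Combining (union): the 2 present regions are separate (no shared area or edge), so areas and boundary lengths simply add and each stays a separate island — 2 connected regions; (whole slice rotated 40° about Z — lengths, areas and connectivity unchanged). Overall, the cross-section has 2 separate islands. Island count = 2.

2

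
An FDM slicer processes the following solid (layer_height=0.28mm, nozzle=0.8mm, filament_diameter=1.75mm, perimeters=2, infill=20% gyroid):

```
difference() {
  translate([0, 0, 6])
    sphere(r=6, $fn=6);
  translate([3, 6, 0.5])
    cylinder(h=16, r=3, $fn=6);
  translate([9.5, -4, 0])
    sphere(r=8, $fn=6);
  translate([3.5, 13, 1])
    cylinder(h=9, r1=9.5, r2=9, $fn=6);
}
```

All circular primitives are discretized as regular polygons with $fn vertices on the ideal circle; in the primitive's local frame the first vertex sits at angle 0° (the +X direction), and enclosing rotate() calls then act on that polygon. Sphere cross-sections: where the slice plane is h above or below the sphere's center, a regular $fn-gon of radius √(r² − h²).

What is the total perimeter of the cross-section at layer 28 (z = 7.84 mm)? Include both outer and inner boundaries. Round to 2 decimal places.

At z = 7.84 mm: the r=6 sphere slices to a regular 6-gon of circumradius 5.711 (√(r²−h²) with h=1.84 from center) (perimeter = 2·6·5.711·sin(180°/6) = 34.27 mm); the r=3 cylinder at (3, 6) contributes a regular 6-gon of circumradius 3 (perimeter = 2·6·3.000·sin(180°/6) = 18.00 mm); the r=8 sphere at (9.5, -4) slices to a regular 6-gon of circumradius 1.592 (√(r²−h²) with h=7.84 from center) (perimeter = 2·6·1.592·sin(180°/6) = 9.55 mm); the cone at (3.5, 13) contributes a regular 6-gon of circumradius 9.120 (interpolated between r1=9.5 and r2=9 at t=0.760) (perimeter = 2·6·9.120·sin(180°/6) = 54.72 mm); Subtracting the remaining from the first: starting from the r=6 sphere, the r=3 cylinder at (3, 6) partially overlaps it — only the 3.47 mm² overlap (of its 23.38 mm²) is removed, clipping the outline; the r=8 sphere at (9.5, -4) misses the remaining region (no effect); the cone at (3.5, 13) misses the remaining region (no effect) — boundary = 34.27 mm. Overall, the cross-section is a single solid region. Total boundary length (outer) = 34.27 mm.

34.27 mm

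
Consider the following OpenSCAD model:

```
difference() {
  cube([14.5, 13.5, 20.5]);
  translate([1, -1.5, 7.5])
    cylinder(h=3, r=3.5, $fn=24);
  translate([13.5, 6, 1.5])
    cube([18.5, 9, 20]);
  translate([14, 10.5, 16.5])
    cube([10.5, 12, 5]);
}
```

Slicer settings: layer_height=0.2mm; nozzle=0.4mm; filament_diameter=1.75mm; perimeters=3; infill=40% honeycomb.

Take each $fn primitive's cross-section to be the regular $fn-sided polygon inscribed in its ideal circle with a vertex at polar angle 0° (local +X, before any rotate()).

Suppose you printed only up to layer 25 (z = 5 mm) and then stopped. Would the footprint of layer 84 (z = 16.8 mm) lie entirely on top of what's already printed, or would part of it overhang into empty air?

Compare the two slices. At z = 5: the cube (footprint 14.5×13.5) is included at this height (area 195.75 mm²); the cylinder at (1, -1.5) is not intersected at this z (z outside [7.5, 10.5]); the cube at (13.5, 6) (footprint 18.5×9) is included at this height (area 166.50 mm²); the cube at (14, 10.5) is absent (z outside [16.5, 21.5]); Subtracting the remaining from the first: starting from the 14.5×13.5 cube (195.75 mm²), the 18.5×9 cube at (13.5, 6) partially overlaps it — only the 7.50 mm² overlap (of its 166.50 mm²) is removed, clipping the outline — area = 188.25 mm². At z = 16.8: the cube (footprint 14.5×13.5) is included at this height (area 195.75 mm²); the cylinder at (1, -1.5) is absent (z outside [7.5, 10.5]); the cube at (13.5, 6) (footprint 18.5×9) is included at this height (area 166.50 mm²); the 10.5×12 cube at (14, 10.5) contributes its full rectangle (area 126.00 mm²); Taking the first minus the rest: starting from the 14.5×13.5 cube (195.75 mm²), the 18.5×9 cube at (13.5, 6) partially overlaps it — only the 7.50 mm² overlap (of its 166.50 mm²) is removed, clipping the outline; the 10.5×12 cube at (14, 10.5) misses the remaining region (no effect) — area = 188.25 mm². Checking containment: the cross-section at z = 16.8 is a subset of the cross-section at z = 5.

entirely on top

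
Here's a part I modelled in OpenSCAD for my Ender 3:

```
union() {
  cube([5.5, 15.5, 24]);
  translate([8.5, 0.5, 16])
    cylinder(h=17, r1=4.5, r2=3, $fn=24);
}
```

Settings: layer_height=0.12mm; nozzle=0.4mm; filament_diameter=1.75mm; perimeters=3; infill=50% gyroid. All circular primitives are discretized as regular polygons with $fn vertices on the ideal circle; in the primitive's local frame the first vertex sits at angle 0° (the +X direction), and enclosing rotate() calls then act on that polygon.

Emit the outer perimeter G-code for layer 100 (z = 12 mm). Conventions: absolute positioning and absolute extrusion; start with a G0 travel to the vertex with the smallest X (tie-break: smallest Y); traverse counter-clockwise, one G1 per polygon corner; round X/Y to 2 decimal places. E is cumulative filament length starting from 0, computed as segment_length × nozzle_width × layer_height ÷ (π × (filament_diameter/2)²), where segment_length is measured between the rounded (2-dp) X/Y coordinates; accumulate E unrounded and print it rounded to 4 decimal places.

At z = 12 mm: the 5.5×15.5 cube contributes its full rectangle; the cone at (8.5, 0.5) does not reach this height (z outside [16, 33]); Merging all regions: only the 5.5×15.5 cube is present, so the union is just that shape — 1 connected region. The outline is a single polygon with 4 vertices. Extrusion per mm of travel: 0.4 × 0.12 / (π × 0.875²) = 0.019956. Accumulating E over each segment gives final E = 0.8382.

G0 X0.00 Y0.00 Z12.00
G1 X5.50 Y0.00 E0.1098
G1 X5.50 Y15.50 E0.4191
G1 X0.00 Y15.50 E0.5288
G1 X0.00 Y0.00 E0.8382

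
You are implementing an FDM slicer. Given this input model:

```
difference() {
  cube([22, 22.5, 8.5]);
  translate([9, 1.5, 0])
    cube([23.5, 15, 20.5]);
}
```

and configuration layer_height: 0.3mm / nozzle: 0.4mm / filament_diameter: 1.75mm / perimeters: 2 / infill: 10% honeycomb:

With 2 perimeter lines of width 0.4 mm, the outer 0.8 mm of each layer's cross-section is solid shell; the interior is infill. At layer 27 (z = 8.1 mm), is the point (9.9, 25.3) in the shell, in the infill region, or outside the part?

At z = 8.1 mm: the cube (footprint 22×22.5) is included at this height; the cube at (9, 1.5) is present — its section is the full 23.5×15 rectangle; Subtracting the remaining from the first: starting from the 22×22.5 cube, the 23.5×15 cube at (9, 1.5) partially overlaps it — only the 195.00 mm² overlap (of its 352.50 mm²) is removed, clipping the outline — 1 connected region. Overall, the cross-section is a single solid region. The nearest boundary edge runs (0.00, 22.50)→(22.00, 22.50); distance from the point to it = 2.80 mm. The point is not inside any of the regions above, so it lies outside the cross-section (2.80 mm from the nearest boundary).

outside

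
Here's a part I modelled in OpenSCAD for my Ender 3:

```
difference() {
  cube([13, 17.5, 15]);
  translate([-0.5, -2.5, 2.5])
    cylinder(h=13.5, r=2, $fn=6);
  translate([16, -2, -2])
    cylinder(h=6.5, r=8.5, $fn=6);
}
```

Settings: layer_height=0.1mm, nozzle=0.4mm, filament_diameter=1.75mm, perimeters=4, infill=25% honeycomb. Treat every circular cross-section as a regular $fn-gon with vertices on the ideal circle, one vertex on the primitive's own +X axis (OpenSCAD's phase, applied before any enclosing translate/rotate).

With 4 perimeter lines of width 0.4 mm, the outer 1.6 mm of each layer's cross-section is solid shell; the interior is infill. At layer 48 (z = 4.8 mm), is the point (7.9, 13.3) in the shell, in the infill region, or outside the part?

infill

At z = 4.8 mm: the 13×17.5 cube contributes its full rectangle; the r=2 cylinder at (-0.5, -2.5) gives a regular 6-gon of circumradius 2 (constant along its height); the cylinder at (16, -2) is not intersected at this z (z outside [-2, 4.5]); Subtracting the remaining from the first: starting from the 13×17.5 cube, the r=2 cylinder at (-0.5, -2.5) misses the remaining region (no effect) — 1 connected region. Overall, the cross-section is a single solid region. The nearest boundary edge runs (0.00, 17.50)→(13.00, 17.50); distance from the point to it = 4.20 mm. The point is inside the cross-section and 4.20 mm from the nearest boundary — more than the 1.6 mm shell width (4 × 0.4), so it's in the infill interior.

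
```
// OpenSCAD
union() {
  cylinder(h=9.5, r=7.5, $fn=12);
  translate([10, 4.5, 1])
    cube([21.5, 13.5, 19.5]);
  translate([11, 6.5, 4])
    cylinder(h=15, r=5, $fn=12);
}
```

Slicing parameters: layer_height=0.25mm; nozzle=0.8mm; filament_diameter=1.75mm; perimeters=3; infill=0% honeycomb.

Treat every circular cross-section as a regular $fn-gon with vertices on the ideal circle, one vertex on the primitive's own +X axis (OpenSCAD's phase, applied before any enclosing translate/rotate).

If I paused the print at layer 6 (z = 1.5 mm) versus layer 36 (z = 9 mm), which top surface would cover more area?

layer 36 (z = 9 mm)

Layer 6 (z = 1.5): the r=7.5 cylinder gives a regular 12-gon of circumradius 7.5 (constant along its height) (area = (12/2)·7.500²·sin(360°/12) = 168.75 mm²); the cube at (10, 4.5) (footprint 21.5×13.5) is included at this height (area 290.25 mm²); the cylinder at (11, 6.5) is absent (z outside [4, 19]); Taking the union: the 2 present regions are separate (no shared area or edge), so areas and boundary lengths simply add and each stays a separate island — area = 459.00 mm². So its area = 459.00 mm². Layer 36 (z = 9): the r=7.5 cylinder gives a regular 12-gon of circumradius 7.5 (constant along its height) (area = (12/2)·7.500²·sin(360°/12) = 168.75 mm²); the cube at (10, 4.5) is present — its section is the full 21.5×13.5 rectangle (area 290.25 mm²); the r=5 cylinder at (11, 6.5) contributes a regular 12-gon of circumradius 5 (area = (12/2)·5.000²·sin(360°/12) = 75.00 mm²); Taking the union: the regions partially overlap — summed areas 534.00 mm² minus the doubly-counted overlap 35.08 mm² gives 498.92 mm² — area = 498.92 mm². So its area = 498.92 mm². Layer 36 is larger (498.92 vs 459.00 mm²).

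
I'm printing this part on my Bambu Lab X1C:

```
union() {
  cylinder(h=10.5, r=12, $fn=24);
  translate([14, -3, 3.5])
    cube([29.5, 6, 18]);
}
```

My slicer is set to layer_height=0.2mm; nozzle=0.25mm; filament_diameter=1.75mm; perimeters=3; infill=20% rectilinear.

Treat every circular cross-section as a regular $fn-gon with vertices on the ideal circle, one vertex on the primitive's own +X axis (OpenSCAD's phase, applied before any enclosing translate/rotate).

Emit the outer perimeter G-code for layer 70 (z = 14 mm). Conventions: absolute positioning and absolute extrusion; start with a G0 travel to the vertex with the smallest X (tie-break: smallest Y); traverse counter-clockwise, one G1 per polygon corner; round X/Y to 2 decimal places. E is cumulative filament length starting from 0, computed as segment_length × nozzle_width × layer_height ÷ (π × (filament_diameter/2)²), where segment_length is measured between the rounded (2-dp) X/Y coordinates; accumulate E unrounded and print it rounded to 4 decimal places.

At z = 14 mm: the cylinder is not intersected at this z (z outside [0, 10.5]); the 29.5×6 cube at (14, -3) contributes its full rectangle; Combining (union): only the 29.5×6 cube at (14, -3) is present, so the union is just that shape — 1 connected region. The outline is a single polygon with 4 vertices. Extrusion per mm of travel: 0.25 × 0.2 / (π × 0.875²) = 0.020788. Accumulating E over each segment gives final E = 1.4759.

G0 X14.00 Y-3.00 Z14.00
G1 X43.50 Y-3.00 E0.6132
G1 X43.50 Y3.00 E0.7380
G1 X14.00 Y3.00 E1.3512
G1 X14.00 Y-3.00 E1.4759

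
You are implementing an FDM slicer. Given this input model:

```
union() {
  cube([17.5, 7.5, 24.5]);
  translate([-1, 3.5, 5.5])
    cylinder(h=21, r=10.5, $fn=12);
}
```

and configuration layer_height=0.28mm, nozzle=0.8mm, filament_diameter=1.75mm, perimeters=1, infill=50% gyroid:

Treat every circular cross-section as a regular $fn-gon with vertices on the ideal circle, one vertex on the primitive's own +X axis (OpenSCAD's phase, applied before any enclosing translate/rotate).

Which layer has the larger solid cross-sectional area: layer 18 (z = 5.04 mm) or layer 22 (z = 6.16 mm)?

layer 22 (z = 6.16 mm)

Layer 18 (z = 5.04): the cube (footprint 17.5×7.5) is included at this height (area 131.25 mm²); the cylinder at (-1, 3.5) is not intersected at this z (z outside [5.5, 26.5]); Combining (union): only the 17.5×7.5 cube is present, so the union is just that shape — area = 131.25 mm². So its area = 131.25 mm². Layer 22 (z = 6.16): the cube is present — its section is the full 17.5×7.5 rectangle (area 131.25 mm²); the r=10.5 cylinder at (-1, 3.5) gives a regular 12-gon of circumradius 10.5 (constant along its height) (area = (12/2)·10.500²·sin(360°/12) = 330.75 mm²); Merging all regions: the regions partially overlap — summed areas 462.00 mm² minus the doubly-counted overlap 67.47 mm² gives 394.53 mm² — area = 394.53 mm². So its area = 394.53 mm². Layer 22 is larger (394.53 vs 131.25 mm²).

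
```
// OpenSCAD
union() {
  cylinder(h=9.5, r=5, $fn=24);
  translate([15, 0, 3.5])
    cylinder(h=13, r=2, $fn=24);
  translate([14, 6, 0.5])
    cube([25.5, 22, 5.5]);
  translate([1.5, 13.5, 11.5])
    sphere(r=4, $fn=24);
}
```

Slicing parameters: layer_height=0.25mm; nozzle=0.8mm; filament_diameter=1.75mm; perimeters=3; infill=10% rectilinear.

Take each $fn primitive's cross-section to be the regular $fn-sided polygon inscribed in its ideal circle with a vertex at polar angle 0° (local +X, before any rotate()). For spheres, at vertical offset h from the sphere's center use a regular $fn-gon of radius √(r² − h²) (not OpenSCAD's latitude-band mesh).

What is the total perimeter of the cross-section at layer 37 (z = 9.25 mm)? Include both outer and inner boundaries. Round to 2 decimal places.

At z = 9.25 mm: the cylinder: section is a regular 24-gon, circumradius r=5 (perimeter = 2·24·5.000·sin(180°/24) = 31.33 mm); the r=2 cylinder at (15, 0) contributes a regular 24-gon of circumradius 2 (perimeter = 2·24·2.000·sin(180°/24) = 12.53 mm); the cube at (14, 6) is absent (z outside [0.5, 6]); the sphere at (1.5, 13.5): section is a regular 24-gon, circumradius = √(r²−h²) = √(4²−2.25²) = 3.307 (perimeter = 2·24·3.307·sin(180°/24) = 20.72 mm); Taking the union: the 3 present regions are separate (no shared area or edge), so areas and boundary lengths simply add and each stays a separate island — boundary = 64.58 mm. Overall, the cross-section has 3 separate islands. Total boundary length (outer) = 64.58 mm.

64.58 mm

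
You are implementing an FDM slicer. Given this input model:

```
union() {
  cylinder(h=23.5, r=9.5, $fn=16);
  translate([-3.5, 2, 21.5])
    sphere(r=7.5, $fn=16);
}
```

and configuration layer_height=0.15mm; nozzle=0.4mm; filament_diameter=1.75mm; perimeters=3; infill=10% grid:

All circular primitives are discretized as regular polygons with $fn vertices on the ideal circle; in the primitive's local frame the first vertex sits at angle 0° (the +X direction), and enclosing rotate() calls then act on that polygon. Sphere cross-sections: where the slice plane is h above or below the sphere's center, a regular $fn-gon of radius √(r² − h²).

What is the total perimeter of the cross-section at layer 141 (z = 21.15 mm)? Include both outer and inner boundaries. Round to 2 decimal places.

At z = 21.15 mm: the cylinder: section is a regular 16-gon, circumradius r=9.5 (perimeter = 2·16·9.500·sin(180°/16) = 59.31 mm); the sphere at (-3.5, 2): section is a regular 16-gon, circumradius = √(r²−h²) = √(7.5²−0.35²) = 7.492 (perimeter = 2·16·7.492·sin(180°/16) = 46.77 mm); Merging all regions: the regions partially overlap (shared area 148.51 mm²), so the edge portions inside another operand are dropped and the merged outline is re-measured after clipping — boundary = 62.21 mm. Overall, the cross-section is a single solid region. Total boundary length (outer) = 62.21 mm.

62.21 mm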